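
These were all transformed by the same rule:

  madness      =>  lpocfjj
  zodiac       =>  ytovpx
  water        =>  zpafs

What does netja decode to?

ghost

m(12)→l(11) and a(0)→p(15) fit y≡17x+15 (mod 26); the inverse of 17 mod 26 is 23. Each letter's alphabet position (a=0..z=25) is mapped through 17·x+15 mod 26 — an affine cipher.
Reversing it on netja: n(13)→23·(13−15)≡6=g; e(4)→23·(4−15)≡7=h; t(19)→23·(19−15)≡14=o; j(9)→23·(9−15)≡18=s; a(0)→23·(0−15)≡19=t (all mod 26).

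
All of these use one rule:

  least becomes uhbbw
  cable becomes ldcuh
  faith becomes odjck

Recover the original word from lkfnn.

cheek

Shifts by position in least: pos 0: l→u (+9), pos 1: e→h (+3), pos 2: a→b (+1), pos 3: s→b (+9), pos 4: t→w (+3) — repeating every 3. The shifts repeat in a cycle of length 3: positions 0,1,… shift by +9, +3, +1, then the pattern repeats.
Reversing it on lkfnn: l−9=c, k−3=h, f−1=e, n−9=e, n−3=k.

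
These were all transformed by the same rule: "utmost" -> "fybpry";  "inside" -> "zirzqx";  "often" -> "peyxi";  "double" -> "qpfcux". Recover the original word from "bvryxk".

Treating letters as 0–25, the rule is x ↦ 7x + 21 (mod 26).
Decoding bvryxk: b(1)→15·(1−21)≡12=m; v(21)→15·(21−21)≡0=a; r(17)→15·(17−21)≡18=s; y(24)→15·(24−21)≡19=t; x(23)→15·(23−21)≡4=e; k(10)→15·(10−21)≡17=r (all mod 26).

master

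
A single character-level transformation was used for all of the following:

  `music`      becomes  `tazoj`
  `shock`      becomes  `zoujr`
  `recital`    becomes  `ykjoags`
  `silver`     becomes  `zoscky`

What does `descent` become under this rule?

kkzjkua

The shift depends on letter class: consonant m→t is +7, but vowel u→a is +6. Vowels shift forward by 6 and consonants shift forward by 7.
On descent: d(cons)+7=k, e(vowel)+6=k, s(cons)+7=z, c(cons)+7=j, e(vowel)+6=k, n(cons)+7=u, t(cons)+7=a.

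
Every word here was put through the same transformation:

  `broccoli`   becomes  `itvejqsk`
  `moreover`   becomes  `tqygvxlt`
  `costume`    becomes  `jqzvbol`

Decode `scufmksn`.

landfill

Shifts by position in broccoli: pos 0: b→i (+7), pos 1: r→t (+2), pos 2: o→v (+7), pos 3: c→e (+2) — repeating every 2. A repeating key of period 2 is used — shifts +7, +2 over and over.
Reversing it on scufmksn: s−7=l, c−2=a, u−7=n, f−2=d, m−7=f, k−2=i, s−7=l, n−2=l.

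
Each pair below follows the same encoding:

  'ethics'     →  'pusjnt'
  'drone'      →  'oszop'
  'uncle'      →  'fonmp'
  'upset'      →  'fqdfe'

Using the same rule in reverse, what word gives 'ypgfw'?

A repeating key of period 2 is used — shifts +11, +1 over and over.
Reversing it on ypgfw: y−11=n, p−1=o, g−11=v, f−1=e, w−11=l.

novel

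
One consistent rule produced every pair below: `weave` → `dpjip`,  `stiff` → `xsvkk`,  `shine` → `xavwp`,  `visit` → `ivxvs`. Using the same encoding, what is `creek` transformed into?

This is an affine cipher: with a=0,…,z=25, each position x becomes (21x+9) mod 26.
On creek: c(2)→21·2+9≡25=z; r(17)→21·17+9≡2=c; e(4)→21·4+9≡15=p; e(4)→21·4+9≡15=p; k(10)→21·10+9≡11=l (all mod 26).

zcppl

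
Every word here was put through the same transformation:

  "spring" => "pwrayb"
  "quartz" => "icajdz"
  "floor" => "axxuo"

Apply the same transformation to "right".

cqpra

The word is reversed, then every letter is shifted forward by 9.
For right: reverse → thgir; then shift: t+9=c, h+9=q, g+9=p, i+9=r, r+9=a.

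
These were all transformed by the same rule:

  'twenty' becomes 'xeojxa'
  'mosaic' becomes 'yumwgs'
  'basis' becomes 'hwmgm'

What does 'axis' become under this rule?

wpgm

t(19)→x(23) and w(22)→e(4) fit y≡11x+22 (mod 26); the inverse of 11 mod 26 is 19. Each letter's alphabet position (a=0..z=25) is mapped through 11·x+22 mod 26 — an affine cipher.
On axis: a(0)→11·0+22≡22=w; x(23)→11·23+22≡15=p; i(8)→11·8+22≡6=g; s(18)→11·18+22≡12=m (all mod 26).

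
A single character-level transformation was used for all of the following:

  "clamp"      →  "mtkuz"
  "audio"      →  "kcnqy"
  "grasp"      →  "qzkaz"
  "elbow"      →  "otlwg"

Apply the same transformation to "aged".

kool

Shifts by position in clamp: pos 0: c→m (+10), pos 1: l→t (+8), pos 2: a→k (+10), pos 3: m→u (+8) — repeating every 2. A repeating key of period 2 is used — shifts +10, +8 over and over.
On aged: a+10=k, g+8=o, e+10=o, d+8=l.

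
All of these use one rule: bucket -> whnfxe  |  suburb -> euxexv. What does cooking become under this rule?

The output letters match the input read backwards, each shifted +3: bucket reversed is tekcub. Read the word backwards and shift each letter +3.
On cooking: reverse → gnikooc; then shift: g+3=j, n+3=q, i+3=l, k+3=n, o+3=r, o+3=r, c+3=f.

jqlnrrf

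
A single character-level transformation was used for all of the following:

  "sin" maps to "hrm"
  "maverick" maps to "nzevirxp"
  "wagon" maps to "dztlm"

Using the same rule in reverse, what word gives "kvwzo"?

pedal

Each pair mirrors across the alphabet (s↔h, i↔r, n↔m): positions sum to 25. Each letter is replaced by its mirror in the alphabet: a↔z, b↔y, c↔x, and so on (the Atbash cipher).
Decoding kvwzo: k↔p, v↔e, w↔d, z↔a, o↔l.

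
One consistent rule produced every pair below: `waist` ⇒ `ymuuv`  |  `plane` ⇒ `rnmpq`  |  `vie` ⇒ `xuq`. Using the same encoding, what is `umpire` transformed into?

Two shifts are in play — +12 for a/e/i/o/u, +2 for every other letter.
On umpire: u(vowel)+12=g, m(cons)+2=o, p(cons)+2=r, i(vowel)+12=u, r(cons)+2=t, e(vowel)+12=q.

gorutq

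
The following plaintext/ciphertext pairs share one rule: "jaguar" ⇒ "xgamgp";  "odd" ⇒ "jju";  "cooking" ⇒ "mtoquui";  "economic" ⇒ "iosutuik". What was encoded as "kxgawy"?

The word is reversed, then every letter is shifted forward by 6.
Undoing it on kxgawy: shift back: k−6=e, x−6=r, g−6=a, a−6=u, w−6=q, y−6=s → erauqs; then reverse → square.

square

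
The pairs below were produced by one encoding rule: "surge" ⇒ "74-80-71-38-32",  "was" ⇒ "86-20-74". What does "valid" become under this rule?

The formula is n = 3×(alphabet index, a=1) + 17.
For valid: v=22→83, a=1→20, l=12→53, i=9→44, d=4→29.

83-20-53-44-29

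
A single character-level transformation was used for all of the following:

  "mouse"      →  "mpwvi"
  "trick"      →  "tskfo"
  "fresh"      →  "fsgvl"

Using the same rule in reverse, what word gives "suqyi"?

Letter i (0-indexed) is shifted by i+0, so successive shifts are 0, 1, 2, ….
Undoing it on suqyi: s−0=s, u−1=t, q−2=o, y−3=v, i−4=e.

stove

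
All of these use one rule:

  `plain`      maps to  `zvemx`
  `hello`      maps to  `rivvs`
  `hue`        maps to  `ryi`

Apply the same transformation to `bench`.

lixmr

The shift depends on letter class: consonant p→z is +10, but vowel a→e is +4. The rule splits by letter class: vowels +4, consonants +10.
On bench: b(cons)+10=l, e(vowel)+4=i, n(cons)+10=x, c(cons)+10=m, h(cons)+10=r.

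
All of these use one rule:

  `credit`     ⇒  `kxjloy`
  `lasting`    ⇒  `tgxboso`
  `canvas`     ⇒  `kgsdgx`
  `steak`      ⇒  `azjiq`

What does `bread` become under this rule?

jxjij

Shifts by position in credit: pos 0: c→k (+8), pos 1: r→x (+6), pos 2: e→j (+5), pos 3: d→l (+8), pos 4: i→o (+6), pos 5: t→y (+5) — repeating every 3. The shifts repeat in a cycle of length 3: positions 0,1,… shift by +8, +6, +5, then the pattern repeats.
For bread: b+8=j, r+6=x, e+5=j, a+8=i, d+6=j.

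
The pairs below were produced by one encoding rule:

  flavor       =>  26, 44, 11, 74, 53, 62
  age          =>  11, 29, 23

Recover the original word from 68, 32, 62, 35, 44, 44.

Each letter becomes 3×(its alphabet position, a=1..z=26) + 8.
Reversing it on 68, 32, 62, 35, 44, 44: 68→(68−8)÷3=20=t, 32→(32−8)÷3=8=h, 62→(62−8)÷3=18=r, 35→(35−8)÷3=9=i, 44→(44−8)÷3=12=l, 44→(44−8)÷3=12=l.

thrill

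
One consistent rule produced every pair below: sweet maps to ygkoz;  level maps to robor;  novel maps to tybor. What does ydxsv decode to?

Shifts by position in sweet: pos 0: s→y (+6), pos 1: w→g (+10), pos 2: e→k (+6), pos 3: e→o (+10) — repeating every 2. A repeating key of period 2 is used — shifts +6, +10 over and over.
Reversing it on ydxsv: y−6=s, d−10=t, x−6=r, s−10=i, v−6=p.

strip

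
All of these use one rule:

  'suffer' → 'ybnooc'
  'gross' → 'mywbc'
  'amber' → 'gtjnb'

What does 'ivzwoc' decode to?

corner

Each letter shifts forward by (position + 6), i.e. 6, 7, 8, … — the shift grows by one for each successive letter.
Reversing it on ivzwoc: i−6=c, v−7=o, z−8=r, w−9=n, o−10=e, c−11=r.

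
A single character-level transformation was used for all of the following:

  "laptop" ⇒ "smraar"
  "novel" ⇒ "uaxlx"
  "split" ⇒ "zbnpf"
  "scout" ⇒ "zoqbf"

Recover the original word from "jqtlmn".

cereal

Shifts by position in laptop: pos 0: l→s (+7), pos 1: a→m (+12), pos 2: p→r (+2), pos 3: t→a (+7), pos 4: o→a (+12), pos 5: p→r (+2) — repeating every 3. It's a Vigenère-style cipher with numeric key [7,12,2]: position i shifts by key[i mod 3].
Decoding jqtlmn: j−7=c, q−12=e, t−2=r, l−7=e, m−12=a, n−2=l.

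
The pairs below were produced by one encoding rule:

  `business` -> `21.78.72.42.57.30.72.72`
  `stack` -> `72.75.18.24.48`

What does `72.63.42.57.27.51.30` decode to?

spindle

The formula is n = 3×(alphabet index, a=1) + 15.
Reversing it on 72.63.42.57.27.51.30: 72→(72−15)÷3=19=s, 63→(63−15)÷3=16=p, 42→(42−15)÷3=9=i, 57→(57−15)÷3=14=n, 27→(27−15)÷3=4=d, 51→(51−15)÷3=12=l, 30→(30−15)÷3=5=e.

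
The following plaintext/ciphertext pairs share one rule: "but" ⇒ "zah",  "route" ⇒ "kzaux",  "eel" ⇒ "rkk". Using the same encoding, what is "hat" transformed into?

zgn

The output letters match the input read backwards, each shifted +6: but reversed is tub. Read the word backwards and shift each letter +6.
For hat: reverse → tah; then shift: t+6=z, a+6=g, h+6=n.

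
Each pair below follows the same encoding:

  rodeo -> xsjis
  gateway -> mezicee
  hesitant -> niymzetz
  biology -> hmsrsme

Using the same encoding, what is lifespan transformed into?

The shift depends on letter class: consonant r→x is +6, but vowel o→s is +4. Vowels shift forward by 4 and consonants shift forward by 6.
On lifespan: l(cons)+6=r, i(vowel)+4=m, f(cons)+6=l, e(vowel)+4=i, s(cons)+6=y, p(cons)+6=v, a(vowel)+4=e, n(cons)+6=t.

rmliyvet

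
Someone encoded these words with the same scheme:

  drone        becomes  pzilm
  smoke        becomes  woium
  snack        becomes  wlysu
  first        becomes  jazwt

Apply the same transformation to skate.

d(3)→p(15) and r(17)→z(25) fit y≡23x+24 (mod 26); the inverse of 23 mod 26 is 17. Each letter's alphabet position (a=0..z=25) is mapped through 23·x+24 mod 26 — an affine cipher.
On skate: s(18)→23·18+24≡22=w; k(10)→23·10+24≡20=u; a(0)→23·0+24≡24=y; t(19)→23·19+24≡19=t; e(4)→23·4+24≡12=m (all mod 26).

wuytm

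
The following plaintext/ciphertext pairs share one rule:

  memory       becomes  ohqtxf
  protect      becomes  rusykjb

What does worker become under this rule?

In memory: m→o is +2, e→h is +3, m→q is +4, o→t is +5 — the shift increases by 1 each position. Each letter shifts forward by (position + 2), i.e. 2, 3, 4, … — the shift grows by one for each successive letter.
Applying it to worker: w+2=y, o+3=r, r+4=v, k+5=p, e+6=k, r+7=y.

yrvpky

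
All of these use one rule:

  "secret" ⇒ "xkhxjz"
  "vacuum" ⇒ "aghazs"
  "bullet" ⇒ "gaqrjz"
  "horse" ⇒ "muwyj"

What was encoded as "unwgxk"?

phrase

Shifts by position in secret: pos 0: s→x (+5), pos 1: e→k (+6), pos 2: c→h (+5), pos 3: r→x (+6) — repeating every 2. It's a Vigenère-style cipher with numeric key [5,6]: position i shifts by key[i mod 2].
Undoing it on unwgxk: u−5=p, n−6=h, w−5=r, g−6=a, x−5=s, k−6=e.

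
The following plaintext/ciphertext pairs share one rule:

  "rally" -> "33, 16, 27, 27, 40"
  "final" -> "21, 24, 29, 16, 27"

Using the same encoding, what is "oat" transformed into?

r is letter #18 and maps to 33: an offset of 15. Letters become their 1-based position plus 15 (so a→16, b→17, …).
On oat: o=15→30, a=1→16, t=20→35.

30, 16, 35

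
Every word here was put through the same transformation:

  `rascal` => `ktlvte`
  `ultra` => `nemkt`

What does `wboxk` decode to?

diver

Compare letters: r→k is +19, a→t is +19, s→l is +19 — a constant shift. It's a constant shift of +19 (ROT19).
Decoding wboxk: w−19=d, b−19=i, o−19=v, x−19=e, k−19=r.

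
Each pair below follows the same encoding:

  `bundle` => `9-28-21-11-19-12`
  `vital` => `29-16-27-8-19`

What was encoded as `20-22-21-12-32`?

The number is (letter's place in the alphabet, a=1) + 7.
Undoing it on 20-22-21-12-32: 20→(20−7)÷1=13=m, 22→(22−7)÷1=15=o, 21→(21−7)÷1=14=n, 12→(12−7)÷1=5=e, 32→(32−7)÷1=25=y.

money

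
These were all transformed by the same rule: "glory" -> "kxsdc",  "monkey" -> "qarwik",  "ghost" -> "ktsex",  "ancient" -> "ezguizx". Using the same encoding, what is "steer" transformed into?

wfiqv

The shifts repeat in a cycle of length 2: positions 0,1,… shift by +4, +12, then the pattern repeats.
On steer: s+4=w, t+12=f, e+4=i, e+12=q, r+4=v.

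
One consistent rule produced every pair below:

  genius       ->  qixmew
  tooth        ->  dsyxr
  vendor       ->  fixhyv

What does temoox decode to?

jacket

The shifts repeat in a cycle of length 2: positions 0,1,… shift by +10, +4, then the pattern repeats.
Decoding temoox: t−10=j, e−4=a, m−10=c, o−4=k, o−10=e, x−4=t.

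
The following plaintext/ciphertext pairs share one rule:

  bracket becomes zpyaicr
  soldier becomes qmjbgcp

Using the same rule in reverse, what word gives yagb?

Compare letters: b→z is +24, r→p is +24, a→y is +24 — a constant shift. Each letter is shifted forward by 24 in the alphabet (a Caesar shift of +24).
Undoing it on yagb: y−24=a, a−24=c, g−24=i, b−24=d.

acid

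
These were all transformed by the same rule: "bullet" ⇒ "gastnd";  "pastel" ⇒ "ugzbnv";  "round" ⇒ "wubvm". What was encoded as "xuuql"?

Letter i (0-indexed) is shifted by i+5, so successive shifts are 5, 6, 7, ….
Reversing it on xuuql: x−5=s, u−6=o, u−7=n, q−8=i, l−9=c.

sonic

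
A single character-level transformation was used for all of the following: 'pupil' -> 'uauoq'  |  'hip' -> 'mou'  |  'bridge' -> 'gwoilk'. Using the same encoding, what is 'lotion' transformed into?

Two shifts are in play — +6 for a/e/i/o/u, +5 for every other letter.
For lotion: l(cons)+5=q, o(vowel)+6=u, t(cons)+5=y, i(vowel)+6=o, o(vowel)+6=u, n(cons)+5=s.

quyous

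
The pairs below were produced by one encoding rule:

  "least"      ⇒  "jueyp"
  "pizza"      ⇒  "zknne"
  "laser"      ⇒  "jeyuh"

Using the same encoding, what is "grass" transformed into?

Treating letters as 0–25, the rule is x ↦ 17x + 4 (mod 26).
Applying it to grass: g(6)→17·6+4≡2=c; r(17)→17·17+4≡7=h; a(0)→17·0+4≡4=e; s(18)→17·18+4≡24=y; s(18)→17·18+4≡24=y (all mod 26).

cheyy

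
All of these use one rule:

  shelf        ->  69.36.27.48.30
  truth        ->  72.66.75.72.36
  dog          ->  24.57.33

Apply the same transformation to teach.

s(#19)→69 and h(#8)→36: differences scale by 3, so n = 3·pos + 12. Each letter becomes 3×(its alphabet position, a=1..z=26) + 12.
Applying it to teach: t=20→72, e=5→27, a=1→15, c=3→21, h=8→36.

72.27.15.21.36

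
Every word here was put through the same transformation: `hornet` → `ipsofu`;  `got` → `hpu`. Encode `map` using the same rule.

nbq

Compare letters: h→i is +1, o→p is +1, r→s is +1 — a constant shift. Every letter moves 1 place later in the alphabet, wrapping around z→a.
For map: m+1=n, a+1=b, p+1=q.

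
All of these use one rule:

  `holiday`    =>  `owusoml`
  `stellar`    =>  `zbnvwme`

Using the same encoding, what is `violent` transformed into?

In holiday: h→o is +7, o→w is +8, l→u is +9, i→s is +10 — the shift increases by 1 each position. Each letter shifts forward by (position + 7), i.e. 7, 8, 9, … — the shift grows by one for each successive letter.
Applying it to violent: v+7=c, i+8=q, o+9=x, l+10=v, e+11=p, n+12=z, t+13=g.

cqxvpzg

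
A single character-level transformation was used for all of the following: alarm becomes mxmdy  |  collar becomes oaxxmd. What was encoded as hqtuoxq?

vehicle

Compare letters: a→m is +12, l→x is +12, a→m is +12 — a constant shift. Every letter moves 12 places later in the alphabet, wrapping around z→a.
Reversing it on hqtuoxq: h−12=v, q−12=e, t−12=h, u−12=i, o−12=c, x−12=l, q−12=e.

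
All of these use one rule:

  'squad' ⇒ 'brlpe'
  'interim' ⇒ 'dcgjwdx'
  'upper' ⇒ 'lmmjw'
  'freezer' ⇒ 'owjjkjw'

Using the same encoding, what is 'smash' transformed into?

s(18)→b(1) and q(16)→r(17) fit y≡5x+15 (mod 26); the inverse of 5 mod 26 is 21. This is an affine cipher: with a=0,…,z=25, each position x becomes (5x+15) mod 26.
Applying it to smash: s(18)→5·18+15≡1=b; m(12)→5·12+15≡23=x; a(0)→5·0+15≡15=p; s(18)→5·18+15≡1=b; h(7)→5·7+15≡24=y (all mod 26).

bxpby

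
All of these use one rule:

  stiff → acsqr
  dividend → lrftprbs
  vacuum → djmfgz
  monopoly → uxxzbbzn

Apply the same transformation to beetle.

jnoexr

In stiff: s→a is +8, t→c is +9, i→s is +10, f→q is +11 — the shift increases by 1 each position. The shift increases by 1 at each position, starting from +8: 8, 9, 10, ….
For beetle: b+8=j, e+9=n, e+10=o, t+11=e, l+12=x, e+13=r.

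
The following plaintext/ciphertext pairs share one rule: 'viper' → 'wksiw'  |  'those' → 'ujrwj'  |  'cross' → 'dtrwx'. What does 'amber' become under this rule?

In viper: v→w is +1, i→k is +2, p→s is +3, e→i is +4 — the shift increases by 1 each position. Each letter shifts forward by (position + 1), i.e. 1, 2, 3, … — the shift grows by one for each successive letter.
On amber: a+1=b, m+2=o, b+3=e, e+4=i, r+5=w.

boeiw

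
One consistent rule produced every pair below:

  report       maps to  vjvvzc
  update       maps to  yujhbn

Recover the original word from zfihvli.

Each letter shifts forward by (position + 4), i.e. 4, 5, 6, … — the shift grows by one for each successive letter.
Undoing it on zfihvli: z−4=v, f−5=a, i−6=c, h−7=a, v−8=n, l−9=c, i−10=y.

vacancy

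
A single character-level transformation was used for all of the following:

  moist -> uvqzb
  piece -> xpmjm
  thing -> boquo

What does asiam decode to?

slate

The shifts repeat in a cycle of length 2: positions 0,1,… shift by +8, +7, then the pattern repeats.
Decoding asiam: a−8=s, s−7=l, i−8=a, a−7=t, m−8=e.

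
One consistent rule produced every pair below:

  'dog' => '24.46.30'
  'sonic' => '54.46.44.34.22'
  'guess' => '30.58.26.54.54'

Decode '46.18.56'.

With a=1..z=26, the number is 2·pos + 16.
Undoing it on 46.18.56: 46→(46−16)÷2=15=o, 18→(18−16)÷2=1=a, 56→(56−16)÷2=20=t.

oat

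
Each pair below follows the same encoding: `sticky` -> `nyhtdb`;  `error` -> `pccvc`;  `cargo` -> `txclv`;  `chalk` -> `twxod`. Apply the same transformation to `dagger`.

s(18)→n(13) and t(19)→y(24) fit y≡11x+23 (mod 26); the inverse of 11 mod 26 is 19. Treating letters as 0–25, the rule is x ↦ 11x + 23 (mod 26).
On dagger: d(3)→11·3+23≡4=e; a(0)→11·0+23≡23=x; g(6)→11·6+23≡11=l; g(6)→11·6+23≡11=l; e(4)→11·4+23≡15=p; r(17)→11·17+23≡2=c (all mod 26).

exllpc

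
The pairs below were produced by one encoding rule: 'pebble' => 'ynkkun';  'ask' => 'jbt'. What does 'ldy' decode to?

cup

Compare letters: p→y is +9, e→n is +9, b→k is +9 — a constant shift. Every letter moves 9 places later in the alphabet, wrapping around z→a.
Undoing it on ldy: l−9=c, d−9=u, y−9=p.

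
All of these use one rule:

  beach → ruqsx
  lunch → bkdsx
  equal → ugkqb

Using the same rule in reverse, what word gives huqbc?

It's a constant shift of +16 (ROT16).
Decoding huqbc: h−16=r, u−16=e, q−16=a, b−16=l, c−16=m.

realm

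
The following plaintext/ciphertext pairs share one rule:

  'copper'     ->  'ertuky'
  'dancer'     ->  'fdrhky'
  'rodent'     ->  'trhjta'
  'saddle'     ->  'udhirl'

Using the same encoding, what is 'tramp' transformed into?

In copper: c→e is +2, o→r is +3, p→t is +4, p→u is +5 — the shift increases by 1 each position. Each letter shifts forward by (position + 2), i.e. 2, 3, 4, … — the shift grows by one for each successive letter.
Applying it to tramp: t+2=v, r+3=u, a+4=e, m+5=r, p+6=v.

vuerv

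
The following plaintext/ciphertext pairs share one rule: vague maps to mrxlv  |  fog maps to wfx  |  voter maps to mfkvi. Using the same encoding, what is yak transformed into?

Compare letters: v→m is +17, a→r is +17, g→x is +17 — a constant shift. Every letter moves 17 places later in the alphabet, wrapping around z→a.
On yak: y+17=p, a+17=r, k+17=b.

prb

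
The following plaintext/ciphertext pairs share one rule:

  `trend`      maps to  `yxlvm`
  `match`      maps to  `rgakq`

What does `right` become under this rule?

wonpc

In trend: t→y is +5, r→x is +6, e→l is +7, n→v is +8 — the shift increases by 1 each position. Letter i (0-indexed) is shifted by i+5, so successive shifts are 5, 6, 7, ….
For right: r+5=w, i+6=o, g+7=n, h+8=p, t+9=c.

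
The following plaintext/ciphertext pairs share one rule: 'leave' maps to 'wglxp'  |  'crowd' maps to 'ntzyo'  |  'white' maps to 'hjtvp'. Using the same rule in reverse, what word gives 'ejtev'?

thick

Shifts by position in leave: pos 0: l→w (+11), pos 1: e→g (+2), pos 2: a→l (+11), pos 3: v→x (+2) — repeating every 2. A repeating key of period 2 is used — shifts +11, +2 over and over.
Reversing it on ejtev: e−11=t, j−2=h, t−11=i, e−2=c, v−11=k.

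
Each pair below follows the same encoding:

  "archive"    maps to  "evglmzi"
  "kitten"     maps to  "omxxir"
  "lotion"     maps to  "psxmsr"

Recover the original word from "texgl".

patch

Compare letters: a→e is +4, r→v is +4, c→g is +4 — a constant shift. It's a constant shift of +4 (ROT4).
Undoing it on texgl: t−4=p, e−4=a, x−4=t, g−4=c, l−4=h.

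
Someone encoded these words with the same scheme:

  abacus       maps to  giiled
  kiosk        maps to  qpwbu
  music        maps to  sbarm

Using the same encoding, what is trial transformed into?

In abacus: a→g is +6, b→i is +7, a→i is +8, c→l is +9 — the shift increases by 1 each position. Each letter shifts forward by (position + 6), i.e. 6, 7, 8, … — the shift grows by one for each successive letter.
Applying it to trial: t+6=z, r+7=y, i+8=q, a+9=j, l+10=v.

zyqjv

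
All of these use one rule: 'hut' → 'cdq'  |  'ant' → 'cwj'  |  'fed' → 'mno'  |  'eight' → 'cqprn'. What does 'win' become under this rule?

The output letters match the input read backwards, each shifted +9: hut reversed is tuh. The word is reversed, then every letter is shifted forward by 9.
On win: reverse → niw; then shift: n+9=w, i+9=r, w+9=f.

wrf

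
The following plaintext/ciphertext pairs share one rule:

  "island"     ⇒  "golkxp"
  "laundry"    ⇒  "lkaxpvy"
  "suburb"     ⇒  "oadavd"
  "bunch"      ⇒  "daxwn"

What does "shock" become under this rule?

onqws

i(8)→g(6) and s(18)→o(14) fit y≡19x+10 (mod 26); the inverse of 19 mod 26 is 11. This is an affine cipher: with a=0,…,z=25, each position x becomes (19x+10) mod 26.
For shock: s(18)→19·18+10≡14=o; h(7)→19·7+10≡13=n; o(14)→19·14+10≡16=q; c(2)→19·2+10≡22=w; k(10)→19·10+10≡18=s (all mod 26).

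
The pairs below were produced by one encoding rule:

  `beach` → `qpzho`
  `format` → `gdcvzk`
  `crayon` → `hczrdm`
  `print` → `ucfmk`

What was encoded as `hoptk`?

chest

b(1)→q(16) and e(4)→p(15) fit y≡17x+25 (mod 26); the inverse of 17 mod 26 is 23. Treating letters as 0–25, the rule is x ↦ 17x + 25 (mod 26).
Reversing it on hoptk: h(7)→23·(7−25)≡2=c; o(14)→23·(14−25)≡7=h; p(15)→23·(15−25)≡4=e; t(19)→23·(19−25)≡18=s; k(10)→23·(10−25)≡19=t (all mod 26).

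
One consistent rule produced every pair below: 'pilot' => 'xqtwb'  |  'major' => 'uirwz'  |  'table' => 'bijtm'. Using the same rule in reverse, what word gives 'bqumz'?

Compare letters: p→x is +8, i→q is +8, l→t is +8 — a constant shift. Each letter is shifted forward by 8 in the alphabet (a Caesar shift of +8).
Undoing it on bqumz: b−8=t, q−8=i, u−8=m, m−8=e, z−8=r.

timer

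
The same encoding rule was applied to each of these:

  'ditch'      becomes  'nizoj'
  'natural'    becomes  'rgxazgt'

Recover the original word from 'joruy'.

solid

The word is reversed, then every letter is shifted forward by 6.
Undoing it on joruy: shift back: j−6=d, o−6=i, r−6=l, u−6=o, y−6=s → dilos; then reverse → solid.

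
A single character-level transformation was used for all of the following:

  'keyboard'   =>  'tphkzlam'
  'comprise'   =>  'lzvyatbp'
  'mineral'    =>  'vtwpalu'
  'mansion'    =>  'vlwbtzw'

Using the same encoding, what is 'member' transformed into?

vpvkpa

The shift depends on letter class: consonant k→t is +9, but vowel e→p is +11. Vowels shift forward by 11 and consonants shift forward by 9.
On member: m(cons)+9=v, e(vowel)+11=p, m(cons)+9=v, b(cons)+9=k, e(vowel)+11=p, r(cons)+9=a.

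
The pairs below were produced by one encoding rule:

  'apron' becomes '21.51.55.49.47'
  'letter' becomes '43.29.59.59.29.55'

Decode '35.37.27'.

hid

a(#1)→21 and p(#16)→51: differences scale by 2, so n = 2·pos + 19. Each letter becomes 2×(its alphabet position, a=1..z=26) + 19.
Undoing it on 35.37.27: 35→(35−19)÷2=8=h, 37→(37−19)÷2=9=i, 27→(27−19)÷2=4=d.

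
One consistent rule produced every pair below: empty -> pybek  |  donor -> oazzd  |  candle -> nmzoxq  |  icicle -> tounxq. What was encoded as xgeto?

A repeating key of period 3 is used — shifts +11, +12, +12 over and over.
Reversing it on xgeto: x−11=m, g−12=u, e−12=s, t−11=i, o−12=c.

music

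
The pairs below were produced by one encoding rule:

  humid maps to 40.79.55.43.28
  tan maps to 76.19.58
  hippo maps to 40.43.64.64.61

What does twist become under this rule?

76.85.43.73.76

h(#8)→40 and u(#21)→79: differences scale by 3, so n = 3·pos + 16. With a=1..z=26, the number is 3·pos + 16.
On twist: t=20→76, w=23→85, i=9→43, s=19→73, t=20→76.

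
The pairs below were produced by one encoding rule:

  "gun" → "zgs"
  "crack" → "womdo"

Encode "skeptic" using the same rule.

Two steps: reverse the string, then apply a Caesar shift of +12.
Applying it to skeptic: reverse → citpeks; then shift: c+12=o, i+12=u, t+12=f, p+12=b, e+12=q, k+12=w, s+12=e.

oufbqwe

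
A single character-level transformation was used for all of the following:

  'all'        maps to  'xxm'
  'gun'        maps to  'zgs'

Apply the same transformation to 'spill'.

Read the word backwards and shift each letter +12.
For spill: reverse → llips; then shift: l+12=x, l+12=x, i+12=u, p+12=b, s+12=e.

xxube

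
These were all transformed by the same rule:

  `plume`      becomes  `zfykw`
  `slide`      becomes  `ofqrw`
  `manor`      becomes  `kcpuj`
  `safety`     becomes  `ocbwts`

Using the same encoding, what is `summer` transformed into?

oykkwj

p(15)→z(25) and l(11)→f(5) fit y≡5x+2 (mod 26); the inverse of 5 mod 26 is 21. Each letter's alphabet position (a=0..z=25) is mapped through 5·x+2 mod 26 — an affine cipher.
For summer: s(18)→5·18+2≡14=o; u(20)→5·20+2≡24=y; m(12)→5·12+2≡10=k; m(12)→5·12+2≡10=k; e(4)→5·4+2≡22=w; r(17)→5·17+2≡9=j (all mod 26).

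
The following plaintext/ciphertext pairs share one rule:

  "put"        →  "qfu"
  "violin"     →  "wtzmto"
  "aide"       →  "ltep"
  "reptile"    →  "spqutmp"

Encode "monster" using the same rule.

nzotups

The rule splits by letter class: vowels +11, consonants +1.
For monster: m(cons)+1=n, o(vowel)+11=z, n(cons)+1=o, s(cons)+1=t, t(cons)+1=u, e(vowel)+11=p, r(cons)+1=s.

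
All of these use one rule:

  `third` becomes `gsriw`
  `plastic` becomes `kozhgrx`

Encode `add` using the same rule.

zww

This is the alphabet-reversal cipher (Atbash): a becomes z, b becomes y, etc.
Applying it to add: a↔z, d↔w, d↔w.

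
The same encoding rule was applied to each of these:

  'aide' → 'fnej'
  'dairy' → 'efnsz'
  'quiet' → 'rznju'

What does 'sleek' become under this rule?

tmjjl

The shift depends on letter class: consonant d→e is +1, but vowel a→f is +5. The rule splits by letter class: vowels +5, consonants +1.
Applying it to sleek: s(cons)+1=t, l(cons)+1=m, e(vowel)+5=j, e(vowel)+5=j, k(cons)+1=l.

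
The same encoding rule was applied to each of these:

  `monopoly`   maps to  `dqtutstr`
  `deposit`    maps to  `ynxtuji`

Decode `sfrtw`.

roman

The output letters match the input read backwards, each shifted +5: monopoly reversed is yloponom. The word is reversed, then every letter is shifted forward by 5.
Undoing it on sfrtw: shift back: s−5=n, f−5=a, r−5=m, t−5=o, w−5=r → namor; then reverse → roman.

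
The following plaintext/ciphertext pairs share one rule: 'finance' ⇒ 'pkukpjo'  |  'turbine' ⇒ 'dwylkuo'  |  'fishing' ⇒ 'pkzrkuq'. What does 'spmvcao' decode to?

A repeating key of period 3 is used — shifts +10, +2, +7 over and over.
Undoing it on spmvcao: s−10=i, p−2=n, m−7=f, v−10=l, c−2=a, a−7=t, o−10=e.

inflate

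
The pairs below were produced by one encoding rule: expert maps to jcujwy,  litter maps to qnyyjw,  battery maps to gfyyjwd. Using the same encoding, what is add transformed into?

Compare letters: e→j is +5, x→c is +5, p→u is +5 — a constant shift. It's a constant shift of +5 (ROT5).
For add: a+5=f, d+5=i, d+5=i.

fii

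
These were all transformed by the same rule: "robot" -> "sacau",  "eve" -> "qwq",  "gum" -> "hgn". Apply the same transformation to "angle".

mohmq

Vowels shift forward by 12 and consonants shift forward by 1.
On angle: a(vowel)+12=m, n(cons)+1=o, g(cons)+1=h, l(cons)+1=m, e(vowel)+12=q.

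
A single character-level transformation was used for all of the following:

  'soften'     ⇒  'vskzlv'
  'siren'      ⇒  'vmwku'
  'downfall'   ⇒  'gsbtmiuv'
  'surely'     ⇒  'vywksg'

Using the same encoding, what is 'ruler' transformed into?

uyqky

In soften: s→v is +3, o→s is +4, f→k is +5, t→z is +6 — the shift increases by 1 each position. Letter i (0-indexed) is shifted by i+3, so successive shifts are 3, 4, 5, ….
For ruler: r+3=u, u+4=y, l+5=q, e+6=k, r+7=y.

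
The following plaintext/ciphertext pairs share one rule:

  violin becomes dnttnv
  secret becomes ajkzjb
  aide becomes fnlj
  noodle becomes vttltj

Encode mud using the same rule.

uzl

The shift depends on letter class: consonant v→d is +8, but vowel i→n is +5. The rule splits by letter class: vowels +5, consonants +8.
Applying it to mud: m(cons)+8=u, u(vowel)+5=z, d(cons)+8=l.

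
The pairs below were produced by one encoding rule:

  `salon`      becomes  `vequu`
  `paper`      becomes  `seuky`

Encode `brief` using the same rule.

In salon: s→v is +3, a→e is +4, l→q is +5, o→u is +6 — the shift increases by 1 each position. Each letter shifts forward by (position + 3), i.e. 3, 4, 5, … — the shift grows by one for each successive letter.
Applying it to brief: b+3=e, r+4=v, i+5=n, e+6=k, f+7=m.

evnkm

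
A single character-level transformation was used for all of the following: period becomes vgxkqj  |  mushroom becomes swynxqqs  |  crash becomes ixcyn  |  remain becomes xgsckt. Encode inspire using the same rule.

ktyvkxg

The shift depends on letter class: consonant p→v is +6, but vowel e→g is +2. Two shifts are in play — +2 for a/e/i/o/u, +6 for every other letter.
Applying it to inspire: i(vowel)+2=k, n(cons)+6=t, s(cons)+6=y, p(cons)+6=v, i(vowel)+2=k, r(cons)+6=x, e(vowel)+2=g.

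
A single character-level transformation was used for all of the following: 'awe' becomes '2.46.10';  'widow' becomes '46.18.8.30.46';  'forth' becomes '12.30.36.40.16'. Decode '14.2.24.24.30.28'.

gallon

a(#1)→2 and w(#23)→46: differences scale by 2, so n = 2·pos + 0. With a=1..z=26, the number is 2·pos.
Undoing it on 14.2.24.24.30.28: 14→(14−0)÷2=7=g, 2→(2−0)÷2=1=a, 24→(24−0)÷2=12=l, 24→(24−0)÷2=12=l, 30→(30−0)÷2=15=o, 28→(28−0)÷2=14=n.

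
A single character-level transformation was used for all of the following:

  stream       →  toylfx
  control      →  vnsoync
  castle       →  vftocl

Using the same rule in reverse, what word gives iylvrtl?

precise

s(18)→t(19) and t(19)→o(14) fit y≡21x+5 (mod 26); the inverse of 21 mod 26 is 5. Treating letters as 0–25, the rule is x ↦ 21x + 5 (mod 26).
Decoding iylvrtl: i(8)→5·(8−5)≡15=p; y(24)→5·(24−5)≡17=r; l(11)→5·(11−5)≡4=e; v(21)→5·(21−5)≡2=c; r(17)→5·(17−5)≡8=i; t(19)→5·(19−5)≡18=s; l(11)→5·(11−5)≡4=e (all mod 26).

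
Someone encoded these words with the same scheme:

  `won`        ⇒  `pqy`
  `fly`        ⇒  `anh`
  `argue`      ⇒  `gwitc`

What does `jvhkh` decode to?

fifth

The word is reversed, then every letter is shifted forward by 2.
Decoding jvhkh: shift back: j−2=h, v−2=t, h−2=f, k−2=i, h−2=f → htfif; then reverse → fifth.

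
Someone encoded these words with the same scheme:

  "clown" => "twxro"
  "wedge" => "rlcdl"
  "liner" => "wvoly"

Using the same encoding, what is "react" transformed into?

ylbtq

c(2)→t(19) and l(11)→w(22) fit y≡9x+1 (mod 26); the inverse of 9 mod 26 is 3. Each letter's alphabet position (a=0..z=25) is mapped through 9·x+1 mod 26 — an affine cipher.
Applying it to react: r(17)→9·17+1≡24=y; e(4)→9·4+1≡11=l; a(0)→9·0+1≡1=b; c(2)→9·2+1≡19=t; t(19)→9·19+1≡16=q (all mod 26).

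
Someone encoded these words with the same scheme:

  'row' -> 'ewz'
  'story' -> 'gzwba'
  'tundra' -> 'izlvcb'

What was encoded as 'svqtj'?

The output letters match the input read backwards, each shifted +8: row reversed is wor. Read the word backwards and shift each letter +8.
Decoding svqtj: shift back: s−8=k, v−8=n, q−8=i, t−8=l, j−8=b → knilb; then reverse → blink.

blink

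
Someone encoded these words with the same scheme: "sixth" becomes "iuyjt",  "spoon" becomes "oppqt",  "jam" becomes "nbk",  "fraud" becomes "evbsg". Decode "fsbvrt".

square

The output letters match the input read backwards, each shifted +1: sixth reversed is htxis. The word is reversed, then every letter is shifted forward by 1.
Undoing it on fsbvrt: shift back: f−1=e, s−1=r, b−1=a, v−1=u, r−1=q, t−1=s → erauqs; then reverse → square.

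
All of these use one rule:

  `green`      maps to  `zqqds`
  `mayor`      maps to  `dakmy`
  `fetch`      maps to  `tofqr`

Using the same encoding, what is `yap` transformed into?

The word is reversed, then every letter is shifted forward by 12.
Applying it to yap: reverse → pay; then shift: p+12=b, a+12=m, y+12=k.

bmk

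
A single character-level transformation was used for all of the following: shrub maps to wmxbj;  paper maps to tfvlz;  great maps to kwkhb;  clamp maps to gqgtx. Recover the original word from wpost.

skill

Each letter shifts forward by (position + 4), i.e. 4, 5, 6, … — the shift grows by one for each successive letter.
Reversing it on wpost: w−4=s, p−5=k, o−6=i, s−7=l, t−8=l.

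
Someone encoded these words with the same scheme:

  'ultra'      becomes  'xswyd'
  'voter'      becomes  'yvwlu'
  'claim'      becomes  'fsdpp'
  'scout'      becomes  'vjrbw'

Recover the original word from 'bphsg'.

A repeating key of period 2 is used — shifts +3, +7 over and over.
Reversing it on bphsg: b−3=y, p−7=i, h−3=e, s−7=l, g−3=d.

yield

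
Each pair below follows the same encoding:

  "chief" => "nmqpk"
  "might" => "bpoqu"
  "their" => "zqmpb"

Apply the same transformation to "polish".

Read the word backwards and shift each letter +8.
For polish: reverse → hsilop; then shift: h+8=p, s+8=a, i+8=q, l+8=t, o+8=w, p+8=x.

paqtwx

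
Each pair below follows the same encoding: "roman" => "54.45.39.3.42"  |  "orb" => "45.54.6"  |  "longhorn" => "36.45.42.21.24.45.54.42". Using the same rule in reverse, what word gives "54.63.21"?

rug

With a=1..z=26, the number is 3·pos.
Undoing it on 54.63.21: 54→(54−0)÷3=18=r, 63→(63−0)÷3=21=u, 21→(21−0)÷3=7=g.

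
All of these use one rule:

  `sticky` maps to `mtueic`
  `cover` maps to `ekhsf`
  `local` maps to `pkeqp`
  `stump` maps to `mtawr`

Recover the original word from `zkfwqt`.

format

s(18)→m(12) and t(19)→t(19) fit y≡7x+16 (mod 26); the inverse of 7 mod 26 is 15. Each letter's alphabet position (a=0..z=25) is mapped through 7·x+16 mod 26 — an affine cipher.
Undoing it on zkfwqt: z(25)→15·(25−16)≡5=f; k(10)→15·(10−16)≡14=o; f(5)→15·(5−16)≡17=r; w(22)→15·(22−16)≡12=m; q(16)→15·(16−16)≡0=a; t(19)→15·(19−16)≡19=t (all mod 26).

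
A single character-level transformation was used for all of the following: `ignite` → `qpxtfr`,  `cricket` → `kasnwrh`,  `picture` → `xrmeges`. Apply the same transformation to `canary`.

Letter i (0-indexed) is shifted by i+8, so successive shifts are 8, 9, 10, ….
Applying it to canary: c+8=k, a+9=j, n+10=x, a+11=l, r+12=d, y+13=l.

kjxldl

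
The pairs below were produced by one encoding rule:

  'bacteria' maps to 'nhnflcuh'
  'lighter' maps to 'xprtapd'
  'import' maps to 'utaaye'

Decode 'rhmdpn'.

fabric

A repeating key of period 3 is used — shifts +12, +7, +11 over and over.
Undoing it on rhmdpn: r−12=f, h−7=a, m−11=b, d−12=r, p−7=i, n−11=c.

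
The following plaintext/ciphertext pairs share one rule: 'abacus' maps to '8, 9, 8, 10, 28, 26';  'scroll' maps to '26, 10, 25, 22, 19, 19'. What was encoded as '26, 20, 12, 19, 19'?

smell

Each letter is replaced by its alphabet position (a=1..z=26) + 7.
Decoding 26, 20, 12, 19, 19: 26→(26−7)÷1=19=s, 20→(20−7)÷1=13=m, 12→(12−7)÷1=5=e, 19→(19−7)÷1=12=l, 19→(19−7)÷1=12=l.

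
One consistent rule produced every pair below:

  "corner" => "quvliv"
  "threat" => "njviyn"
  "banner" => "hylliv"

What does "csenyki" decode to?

mistake

c(2)→q(16) and o(14)→u(20) fit y≡9x+24 (mod 26); the inverse of 9 mod 26 is 3. This is an affine cipher: with a=0,…,z=25, each position x becomes (9x+24) mod 26.
Undoing it on csenyki: c(2)→3·(2−24)≡12=m; s(18)→3·(18−24)≡8=i; e(4)→3·(4−24)≡18=s; n(13)→3·(13−24)≡19=t; y(24)→3·(24−24)≡0=a; k(10)→3·(10−24)≡10=k; i(8)→3·(8−24)≡4=e (all mod 26).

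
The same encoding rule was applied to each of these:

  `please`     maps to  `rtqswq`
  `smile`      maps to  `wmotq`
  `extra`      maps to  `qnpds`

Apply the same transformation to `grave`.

p(15)→r(17) and l(11)→t(19) fit y≡19x+18 (mod 26); the inverse of 19 mod 26 is 11. This is an affine cipher: with a=0,…,z=25, each position x becomes (19x+18) mod 26.
For grave: g(6)→19·6+18≡2=c; r(17)→19·17+18≡3=d; a(0)→19·0+18≡18=s; v(21)→19·21+18≡1=b; e(4)→19·4+18≡16=q (all mod 26).

cdsbq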